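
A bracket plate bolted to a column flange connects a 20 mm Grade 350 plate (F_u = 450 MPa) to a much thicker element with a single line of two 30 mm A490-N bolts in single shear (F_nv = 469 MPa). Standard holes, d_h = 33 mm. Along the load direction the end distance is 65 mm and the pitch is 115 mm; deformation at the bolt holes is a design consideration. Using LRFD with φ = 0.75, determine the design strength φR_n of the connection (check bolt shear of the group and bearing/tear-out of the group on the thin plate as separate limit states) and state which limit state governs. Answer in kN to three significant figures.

497 kN (bolt shear governs)

Bolt shear: A_b = π·30²/4 = 706.9 mm²; R_n = 469 × 706.9 × 2 × 1 / 1000 = 663 kN → 0.75 × 663 = 497 kN.
Bearing (1.2 l_c t F_u ≤ 2.4 d t F_u): upper limit = 2.4·30·20·450 / 1000 = 648 kN.
  Edge l_c = 65 − 33/2 = 48.5 → r_n = 523.8 kN; interior l_c = 115 − 33 = 82 → r_n = 648 kN.
  R_n,bearing = 1·523.8 + 1·648 = 1172 kN → 0.75 × 1172 = 879 kN.
Bolt shear governs: 497 kN.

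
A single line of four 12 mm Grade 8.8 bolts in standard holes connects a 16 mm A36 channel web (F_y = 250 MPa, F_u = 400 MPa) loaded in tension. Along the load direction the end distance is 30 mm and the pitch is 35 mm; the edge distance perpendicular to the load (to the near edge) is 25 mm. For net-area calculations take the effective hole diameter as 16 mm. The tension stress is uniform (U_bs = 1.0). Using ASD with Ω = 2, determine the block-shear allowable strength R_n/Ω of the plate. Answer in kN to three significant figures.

Shear plane L_v = 30 + 3·35 = 135 mm; A_gv = 135 × 16 = 2160 mm².
A_nv = (135 − 3.5·16) × 16 = 1264 mm².
A_nt = (25 − 0.5·16) × 16 = 272 mm².
0.6 F_u A_nv = 303.4 kN; 0.6 F_y A_gv = 324 kN → shear rupture governs the shear term.
R_n = 303.4 + 1.0 × 400 × 272 / 1000 = 412.2 kN.
Allowable strength R_n/Ω = 412.2 / 2 = 206 kN.

206 kN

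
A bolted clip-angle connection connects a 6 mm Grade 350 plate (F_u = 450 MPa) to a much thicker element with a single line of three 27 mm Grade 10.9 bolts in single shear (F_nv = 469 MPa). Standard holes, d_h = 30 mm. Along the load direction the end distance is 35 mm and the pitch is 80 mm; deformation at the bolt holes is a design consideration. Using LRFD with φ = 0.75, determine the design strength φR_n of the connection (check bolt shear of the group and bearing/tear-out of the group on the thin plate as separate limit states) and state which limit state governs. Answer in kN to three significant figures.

292 kN (bearing governs)

Bolt shear: A_b = π·27²/4 = 572.6 mm²; R_n = 469 × 572.6 × 3 × 1 / 1000 = 805.6 kN → 0.75 × 805.6 = 604 kN.
Bearing (1.2 l_c t F_u ≤ 2.4 d t F_u): upper limit = 2.4·27·6·450 / 1000 = 175 kN.
  Edge l_c = 35 − 30/2 = 20 → r_n = 64.8 kN; interior l_c = 80 − 30 = 50 → r_n = 162 kN.
  R_n,bearing = 1·64.8 + 2·162 = 388.8 kN → 0.75 × 388.8 = 292 kN.
Bearing governs: 292 kN.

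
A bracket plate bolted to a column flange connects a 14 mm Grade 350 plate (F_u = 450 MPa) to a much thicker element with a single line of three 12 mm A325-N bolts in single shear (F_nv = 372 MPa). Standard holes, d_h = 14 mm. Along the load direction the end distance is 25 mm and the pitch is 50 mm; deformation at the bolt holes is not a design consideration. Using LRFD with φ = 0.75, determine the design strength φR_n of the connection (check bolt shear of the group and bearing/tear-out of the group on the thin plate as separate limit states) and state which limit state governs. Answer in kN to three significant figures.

Bolt shear: A_b = π·12²/4 = 113.1 mm²; R_n = 372 × 113.1 × 3 × 1 / 1000 = 126.2 kN → 0.75 × 126.2 = 94.7 kN.
Bearing (1.5 l_c t F_u ≤ 3.0 d t F_u): upper limit = 3.0·12·14·450 / 1000 = 226.8 kN.
  Edge l_c = 25 − 14/2 = 18 → r_n = 170.1 kN; interior l_c = 50 − 14 = 36 → r_n = 226.8 kN.
  R_n,bearing = 1·170.1 + 2·226.8 = 623.7 kN → 0.75 × 623.7 = 468 kN.
Bolt shear governs: 94.7 kN.

94.7 kN (bolt shear governs)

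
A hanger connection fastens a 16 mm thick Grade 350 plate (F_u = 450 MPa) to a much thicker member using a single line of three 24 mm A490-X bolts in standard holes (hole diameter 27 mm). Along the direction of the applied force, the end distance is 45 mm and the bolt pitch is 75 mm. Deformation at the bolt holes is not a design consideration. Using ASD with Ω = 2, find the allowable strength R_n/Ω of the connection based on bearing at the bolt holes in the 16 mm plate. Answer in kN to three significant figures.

688 kN

Per bolt r_n = 1.5 l_c t F_u ≤ 3.0 d t F_u; upper limit = 3.0 × 24 × 16 × 450 / 1000 = 518.4 kN.
Edge bolt: l_c = 45 − 27/2 = 31.5 mm → 1.5 × 31.5 × 16 × 450 / 1000 = 340.2 → r_n = 340.2 kN.
Interior bolts: l_c = 75 − 27 = 48 mm → 1.5 × 48 × 16 × 450 / 1000 = 518.4 → r_n = 518.4 kN.
R_n = 1 × 340.2 + 2 × 518.4 = 1377 kN.
Allowable strength R_n/Ω = 1377 / 2 = 688 kN.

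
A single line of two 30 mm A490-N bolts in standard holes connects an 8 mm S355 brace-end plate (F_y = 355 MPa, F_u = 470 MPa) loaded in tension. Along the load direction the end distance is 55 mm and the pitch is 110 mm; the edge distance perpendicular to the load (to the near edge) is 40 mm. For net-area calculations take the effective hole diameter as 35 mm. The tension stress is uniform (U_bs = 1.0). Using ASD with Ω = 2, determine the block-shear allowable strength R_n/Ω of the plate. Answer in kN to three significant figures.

169 kN

Shear plane L_v = 55 + 1·110 = 165 mm; A_gv = 165 × 8 = 1320 mm².
A_nv = (165 − 1.5·35) × 8 = 900 mm².
A_nt = (40 − 0.5·35) × 8 = 180 mm².
0.6 F_u A_nv = 253.8 kN; 0.6 F_y A_gv = 281.2 kN → shear rupture governs the shear term.
R_n = 253.8 + 1.0 × 470 × 180 / 1000 = 338.4 kN.
Allowable strength R_n/Ω = 338.4 / 2 = 169 kN.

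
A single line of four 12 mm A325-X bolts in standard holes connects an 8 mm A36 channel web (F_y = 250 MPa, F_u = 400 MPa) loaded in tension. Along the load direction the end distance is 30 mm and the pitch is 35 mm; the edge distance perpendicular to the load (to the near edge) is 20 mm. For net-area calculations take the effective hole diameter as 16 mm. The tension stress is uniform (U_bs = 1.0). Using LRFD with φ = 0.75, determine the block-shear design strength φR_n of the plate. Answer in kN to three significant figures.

143 kN

Shear plane L_v = 30 + 3·35 = 135 mm; A_gv = 135 × 8 = 1080 mm².
A_nv = (135 − 3.5·16) × 8 = 632 mm².
A_nt = (20 − 0.5·16) × 8 = 96 mm².
0.6 F_u A_nv = 151.7 kN; 0.6 F_y A_gv = 162 kN → shear rupture governs the shear term.
R_n = 151.7 + 1.0 × 400 × 96 / 1000 = 190.1 kN.
Design strength φR_n = 0.75 × 190.1 = 143 kN.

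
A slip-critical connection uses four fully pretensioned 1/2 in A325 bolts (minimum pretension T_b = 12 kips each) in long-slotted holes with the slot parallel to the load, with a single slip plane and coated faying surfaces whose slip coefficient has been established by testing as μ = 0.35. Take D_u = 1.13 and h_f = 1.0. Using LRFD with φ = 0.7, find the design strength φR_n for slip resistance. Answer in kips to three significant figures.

R_n = μ · D_u · h_f · T_b · n_s · n_b = 0.35 × 1.13 × 1.0 × 12 × 1 × 4 = 18.98 kips.
Design strength φR_n = 0.7 × 18.98 = 13.3 kips.

13.3 kips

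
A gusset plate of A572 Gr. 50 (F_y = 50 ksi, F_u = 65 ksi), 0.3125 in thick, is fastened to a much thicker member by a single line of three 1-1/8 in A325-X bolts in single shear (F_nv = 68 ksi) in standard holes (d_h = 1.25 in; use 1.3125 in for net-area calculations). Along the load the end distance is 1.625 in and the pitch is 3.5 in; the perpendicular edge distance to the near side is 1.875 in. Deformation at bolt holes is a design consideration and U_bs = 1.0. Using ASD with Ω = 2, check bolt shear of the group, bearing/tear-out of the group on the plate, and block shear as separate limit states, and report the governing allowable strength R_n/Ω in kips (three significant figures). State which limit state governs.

Bolt shear: A_b = π·1.125²/4 = 0.994 in²; R_n = 68 × 0.994 × 3 × 1 = 202.8 kips → 202.8 / 2 = 101 kips.
Bearing: edge l_c = 1, r_n = 24.38 kips; interior l_c = 2.25, r_n = 54.84 kips; R_n = 24.38 + 2·54.84 = 134.1 kips → 67 kips.
Block shear: A_gv = 2.695, A_nv = 1.67, A_nt = 0.3809 in²; R_n = min(0.6F_uA_nv, 0.6F_yA_gv) + U_bs·F_u·A_nt = 89.88 kips → 44.9 kips.
Block shear governs: 44.9 kips.

44.9 kips (block shear governs)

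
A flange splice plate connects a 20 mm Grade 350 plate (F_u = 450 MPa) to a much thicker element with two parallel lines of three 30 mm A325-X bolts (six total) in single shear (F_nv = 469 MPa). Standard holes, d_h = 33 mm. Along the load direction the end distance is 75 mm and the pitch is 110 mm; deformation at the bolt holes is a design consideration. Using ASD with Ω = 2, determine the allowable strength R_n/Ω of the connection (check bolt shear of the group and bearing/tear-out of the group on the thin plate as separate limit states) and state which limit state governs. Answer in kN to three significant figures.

995 kN (bolt shear governs)

Bolt shear: A_b = π·30²/4 = 706.9 mm²; R_n = 469 × 706.9 × 6 × 1 / 1000 = 1989 kN → 1989 / 2 = 995 kN.
Bearing (1.2 l_c t F_u ≤ 2.4 d t F_u): upper limit = 2.4·30·20·450 / 1000 = 648 kN.
  Edge l_c = 75 − 33/2 = 58.5 → r_n = 631.8 kN; interior l_c = 110 − 33 = 77 → r_n = 648 kN.
  R_n,bearing = 2·631.8 + 4·648 = 3856 kN → 3856 / 2 = 1930 kN.
Bolt shear governs: 995 kN.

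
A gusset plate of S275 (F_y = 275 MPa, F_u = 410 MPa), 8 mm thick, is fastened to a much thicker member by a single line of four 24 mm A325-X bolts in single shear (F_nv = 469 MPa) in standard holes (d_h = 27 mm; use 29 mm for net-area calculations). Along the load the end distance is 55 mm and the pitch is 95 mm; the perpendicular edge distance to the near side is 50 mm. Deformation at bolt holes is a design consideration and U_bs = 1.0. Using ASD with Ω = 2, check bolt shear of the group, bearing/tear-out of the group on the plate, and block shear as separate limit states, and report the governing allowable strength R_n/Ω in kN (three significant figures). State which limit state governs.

283 kN (block shear governs)

Bolt shear: A_b = π·24²/4 = 452.4 mm²; R_n = 469 × 452.4 × 4 × 1 / 1000 = 848.7 kN → 848.7 / 2 = 424 kN.
Bearing: edge l_c = 41.5, r_n = 163.3 kN; interior l_c = 68, r_n = 188.9 kN; R_n = 163.3 + 3·188.9 = 730.1 kN → 365 kN.
Block shear: A_gv = 2720, A_nv = 1908, A_nt = 284 mm²; R_n = min(0.6F_uA_nv, 0.6F_yA_gv) + U_bs·F_u·A_nt = 565.2 kN → 283 kN.
Block shear governs: 283 kN.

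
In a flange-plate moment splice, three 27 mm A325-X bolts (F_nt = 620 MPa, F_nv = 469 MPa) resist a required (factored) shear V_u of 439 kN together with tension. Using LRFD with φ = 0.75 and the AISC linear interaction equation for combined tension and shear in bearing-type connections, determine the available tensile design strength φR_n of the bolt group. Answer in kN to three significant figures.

458 kN

A_b = π·27²/4 = 572.6 mm²; f_rv = 439 × 1000 / (3 × 572.6) = 255.6 MPa.
F'_nt = 1.3 F_nt − (F_nt / φF_nv) f_rv = 1.3·620 − (620/(0.75·469))·255.6 = 355.5 MPa, capped at F_nt → F'_nt = 355.5 MPa.
R_n = F'_nt · A_b · n = 355.5 × 572.6 × 3 / 1000 = 610.7 kN.
Design strength φR_n = 0.75 × 610.7 = 458 kN.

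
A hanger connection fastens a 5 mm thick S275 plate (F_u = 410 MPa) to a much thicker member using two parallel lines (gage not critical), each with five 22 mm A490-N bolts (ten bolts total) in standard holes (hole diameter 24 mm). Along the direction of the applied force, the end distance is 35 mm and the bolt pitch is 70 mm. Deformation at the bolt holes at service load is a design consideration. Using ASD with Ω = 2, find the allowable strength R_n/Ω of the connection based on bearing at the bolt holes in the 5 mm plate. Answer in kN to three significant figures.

Per bolt r_n = 1.2 l_c t F_u ≤ 2.4 d t F_u; upper limit = 2.4 × 22 × 5 × 410 / 1000 = 108.2 kN.
Edge bolt: l_c = 35 − 24/2 = 23 mm → 1.2 × 23 × 5 × 410 / 1000 = 56.58 → r_n = 56.58 kN.
Interior bolts: l_c = 70 − 24 = 46 mm → 1.2 × 46 × 5 × 410 / 1000 = 113.2 → r_n = 108.2 kN.
R_n = 2 × 56.58 + 8 × 108.2 = 979.1 kN.
Allowable strength R_n/Ω = 979.1 / 2 = 490 kN.

490 kN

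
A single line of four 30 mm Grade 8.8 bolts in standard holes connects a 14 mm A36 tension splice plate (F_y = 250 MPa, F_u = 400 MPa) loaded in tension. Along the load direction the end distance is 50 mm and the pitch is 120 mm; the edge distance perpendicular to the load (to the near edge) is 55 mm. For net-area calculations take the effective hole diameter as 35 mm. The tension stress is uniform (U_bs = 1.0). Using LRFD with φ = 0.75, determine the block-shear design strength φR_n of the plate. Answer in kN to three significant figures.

Shear plane L_v = 50 + 3·120 = 410 mm; A_gv = 410 × 14 = 5740 mm².
A_nv = (410 − 3.5·35) × 14 = 4025 mm².
A_nt = (55 − 0.5·35) × 14 = 525 mm².
0.6 F_u A_nv = 966 kN; 0.6 F_y A_gv = 861 kN → shear yielding governs the shear term.
R_n = 861 + 1.0 × 400 × 525 / 1000 = 1071 kN.
Design strength φR_n = 0.75 × 1071 = 803 kN.

803 kN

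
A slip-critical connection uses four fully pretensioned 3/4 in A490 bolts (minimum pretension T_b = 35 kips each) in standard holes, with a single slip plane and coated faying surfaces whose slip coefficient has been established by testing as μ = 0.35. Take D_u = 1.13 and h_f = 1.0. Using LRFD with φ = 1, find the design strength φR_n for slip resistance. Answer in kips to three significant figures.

R_n = μ · D_u · h_f · T_b · n_s · n_b = 0.35 × 1.13 × 1.0 × 35 × 1 × 4 = 55.37 kips.
Design strength φR_n = 1 × 55.37 = 55.4 kips.

55.4 kips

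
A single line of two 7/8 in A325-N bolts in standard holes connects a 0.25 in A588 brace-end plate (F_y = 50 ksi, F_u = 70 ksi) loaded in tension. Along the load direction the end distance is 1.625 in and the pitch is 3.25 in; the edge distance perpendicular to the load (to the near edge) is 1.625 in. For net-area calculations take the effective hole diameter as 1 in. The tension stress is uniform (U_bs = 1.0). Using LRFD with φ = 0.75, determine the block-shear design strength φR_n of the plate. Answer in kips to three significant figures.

41.3 kips

Shear plane L_v = 1.625 + 1·3.25 = 4.875 in; A_gv = 4.875 × 0.25 = 1.219 in².
A_nv = (4.875 − 1.5·1) × 0.25 = 0.8438 in².
A_nt = (1.625 − 0.5·1) × 0.25 = 0.2812 in².
0.6 F_u A_nv = 35.44 kips; 0.6 F_y A_gv = 36.56 kips → shear rupture governs the shear term.
R_n = 35.44 + 1.0 × 70 × 0.2812 = 55.12 kips.
Design strength φR_n = 0.75 × 55.12 = 41.3 kips.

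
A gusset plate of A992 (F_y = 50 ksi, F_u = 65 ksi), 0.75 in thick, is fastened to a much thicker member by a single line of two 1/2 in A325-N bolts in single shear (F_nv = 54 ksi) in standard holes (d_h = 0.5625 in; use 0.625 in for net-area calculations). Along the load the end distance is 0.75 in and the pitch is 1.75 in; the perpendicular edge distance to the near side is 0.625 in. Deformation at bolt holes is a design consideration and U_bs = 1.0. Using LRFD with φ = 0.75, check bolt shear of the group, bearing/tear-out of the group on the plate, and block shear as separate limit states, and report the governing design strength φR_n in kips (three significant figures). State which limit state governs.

15.9 kips (bolt shear governs)

Bolt shear: A_b = π·0.5²/4 = 0.1963 in²; R_n = 54 × 0.1963 × 2 × 1 = 21.21 kips → 0.75 × 21.21 = 15.9 kips.
Bearing: edge l_c = 0.4688, r_n = 27.42 kips; interior l_c = 1.188, r_n = 58.5 kips; R_n = 27.42 + 1·58.5 = 85.92 kips → 64.4 kips.
Block shear: A_gv = 1.875, A_nv = 1.172, A_nt = 0.2344 in²; R_n = min(0.6F_uA_nv, 0.6F_yA_gv) + U_bs·F_u·A_nt = 60.94 kips → 45.7 kips.
Bolt shear governs: 15.9 kips.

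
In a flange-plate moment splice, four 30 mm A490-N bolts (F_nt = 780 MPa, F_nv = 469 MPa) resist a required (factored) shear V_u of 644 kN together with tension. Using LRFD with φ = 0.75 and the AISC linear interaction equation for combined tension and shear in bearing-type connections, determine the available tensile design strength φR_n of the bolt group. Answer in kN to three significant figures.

A_b = π·30²/4 = 706.9 mm²; f_rv = 644 × 1000 / (4 × 706.9) = 227.8 MPa.
F'_nt = 1.3 F_nt − (F_nt / φF_nv) f_rv = 1.3·780 − (780/(0.75·469))·227.8 = 508.9 MPa, capped at F_nt → F'_nt = 508.9 MPa.
R_n = F'_nt · A_b · n = 508.9 × 706.9 × 4 / 1000 = 1439 kN.
Design strength φR_n = 0.75 × 1439 = 1080 kN.

1080 kN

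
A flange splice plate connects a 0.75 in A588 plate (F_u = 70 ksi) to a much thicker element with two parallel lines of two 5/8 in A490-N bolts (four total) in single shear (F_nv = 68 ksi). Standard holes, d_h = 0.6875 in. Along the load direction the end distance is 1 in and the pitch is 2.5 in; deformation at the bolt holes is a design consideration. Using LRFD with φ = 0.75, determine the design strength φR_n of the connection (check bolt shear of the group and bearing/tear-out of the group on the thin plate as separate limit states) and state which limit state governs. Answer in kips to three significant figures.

62.6 kips (bolt shear governs)

Bolt shear: A_b = π·0.625²/4 = 0.3068 in²; R_n = 68 × 0.3068 × 4 × 1 = 83.45 kips → 0.75 × 83.45 = 62.6 kips.
Bearing (1.2 l_c t F_u ≤ 2.4 d t F_u): upper limit = 2.4·0.625·0.75·70 = 78.75 kips.
  Edge l_c = 1 − 0.6875/2 = 0.6562 → r_n = 41.34 kips; interior l_c = 2.5 − 0.6875 = 1.812 → r_n = 78.75 kips.
  R_n,bearing = 2·41.34 + 2·78.75 = 240.2 kips → 0.75 × 240.2 = 180 kips.
Bolt shear governs: 62.6 kips.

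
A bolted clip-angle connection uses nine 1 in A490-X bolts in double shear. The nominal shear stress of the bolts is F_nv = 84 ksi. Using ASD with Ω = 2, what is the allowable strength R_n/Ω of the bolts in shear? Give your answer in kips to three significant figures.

594 kips

A_b = π × 1² / 4 = 0.7854 in².
R_n = F_nv · A_b · n · n_s = 84 × 0.7854 × 9 × 2 = 1188 kips.
Allowable strength R_n/Ω = 1188 / 2 = 594 kips.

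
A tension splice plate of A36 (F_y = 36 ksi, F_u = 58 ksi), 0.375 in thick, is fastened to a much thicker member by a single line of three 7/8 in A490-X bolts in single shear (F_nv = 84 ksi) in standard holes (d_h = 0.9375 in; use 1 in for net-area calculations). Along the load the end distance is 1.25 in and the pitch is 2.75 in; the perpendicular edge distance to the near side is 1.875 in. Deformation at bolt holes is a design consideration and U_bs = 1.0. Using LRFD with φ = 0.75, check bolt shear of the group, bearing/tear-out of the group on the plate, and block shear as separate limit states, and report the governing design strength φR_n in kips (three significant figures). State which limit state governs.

Bolt shear: A_b = π·0.875²/4 = 0.6013 in²; R_n = 84 × 0.6013 × 3 × 1 = 151.5 kips → 0.75 × 151.5 = 114 kips.
Bearing: edge l_c = 0.7812, r_n = 20.39 kips; interior l_c = 1.812, r_n = 45.68 kips; R_n = 20.39 + 2·45.68 = 111.7 kips → 83.8 kips.
Block shear: A_gv = 2.531, A_nv = 1.594, A_nt = 0.5156 in²; R_n = min(0.6F_uA_nv, 0.6F_yA_gv) + U_bs·F_u·A_nt = 84.58 kips → 63.4 kips.
Block shear governs: 63.4 kips.

63.4 kips (block shear governs)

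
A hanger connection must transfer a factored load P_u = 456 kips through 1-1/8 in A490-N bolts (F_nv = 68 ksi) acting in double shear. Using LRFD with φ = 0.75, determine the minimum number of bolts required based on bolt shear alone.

A_b = π·1.125²/4 = 0.994 in².
Per-bolt design strength φR_n = 0.75 × 68 × 0.994 × 2 = 101.4 kips.
n ≥ 456 / 101.4 = 4.497 → use 5 bolts.

5 bolts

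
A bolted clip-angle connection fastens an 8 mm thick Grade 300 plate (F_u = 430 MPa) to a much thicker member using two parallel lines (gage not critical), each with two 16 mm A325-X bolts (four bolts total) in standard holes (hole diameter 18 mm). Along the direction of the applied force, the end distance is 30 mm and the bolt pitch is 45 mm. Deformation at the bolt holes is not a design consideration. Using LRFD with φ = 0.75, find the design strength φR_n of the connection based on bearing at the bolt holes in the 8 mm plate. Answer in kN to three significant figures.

Per bolt r_n = 1.5 l_c t F_u ≤ 3.0 d t F_u; upper limit = 3.0 × 16 × 8 × 430 / 1000 = 165.1 kN.
Edge bolt: l_c = 30 − 18/2 = 21 mm → 1.5 × 21 × 8 × 430 / 1000 = 108.4 → r_n = 108.4 kN.
Interior bolts: l_c = 45 − 18 = 27 mm → 1.5 × 27 × 8 × 430 / 1000 = 139.3 → r_n = 139.3 kN.
R_n = 2 × 108.4 + 2 × 139.3 = 495.4 kN.
Design strength φR_n = 0.75 × 495.4 = 372 kN.

372 kN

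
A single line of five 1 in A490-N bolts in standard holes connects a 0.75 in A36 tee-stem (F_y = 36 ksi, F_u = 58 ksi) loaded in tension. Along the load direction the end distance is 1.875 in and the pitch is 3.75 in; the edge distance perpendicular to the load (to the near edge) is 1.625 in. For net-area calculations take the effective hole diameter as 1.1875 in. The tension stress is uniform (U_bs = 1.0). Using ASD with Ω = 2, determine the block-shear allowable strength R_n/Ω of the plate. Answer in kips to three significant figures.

Shear plane L_v = 1.875 + 4·3.75 = 16.88 in; A_gv = 16.88 × 0.75 = 12.66 in².
A_nv = (16.88 − 4.5·1.1875) × 0.75 = 8.648 in².
A_nt = (1.625 − 0.5·1.1875) × 0.75 = 0.7734 in².
0.6 F_u A_nv = 301 kips; 0.6 F_y A_gv = 273.4 kips → shear yielding governs the shear term.
R_n = 273.4 + 1.0 × 58 × 0.7734 = 318.2 kips.
Allowable strength R_n/Ω = 318.2 / 2 = 159 kips.

159 kips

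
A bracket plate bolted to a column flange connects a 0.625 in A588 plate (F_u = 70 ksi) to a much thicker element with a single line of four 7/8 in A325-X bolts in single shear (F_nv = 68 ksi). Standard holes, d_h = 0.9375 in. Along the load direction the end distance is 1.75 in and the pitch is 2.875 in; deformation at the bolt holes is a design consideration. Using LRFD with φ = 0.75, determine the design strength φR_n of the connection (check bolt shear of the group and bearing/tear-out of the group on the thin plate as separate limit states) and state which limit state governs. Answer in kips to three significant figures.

Bolt shear: A_b = π·0.875²/4 = 0.6013 in²; R_n = 68 × 0.6013 × 4 × 1 = 163.6 kips → 0.75 × 163.6 = 123 kips.
Bearing (1.2 l_c t F_u ≤ 2.4 d t F_u): upper limit = 2.4·0.875·0.625·70 = 91.88 kips.
  Edge l_c = 1.75 − 0.9375/2 = 1.281 → r_n = 67.27 kips; interior l_c = 2.875 − 0.9375 = 1.938 → r_n = 91.88 kips.
  R_n,bearing = 1·67.27 + 3·91.88 = 342.9 kips → 0.75 × 342.9 = 257 kips.
Bolt shear governs: 123 kips.

123 kips (bolt shear governs)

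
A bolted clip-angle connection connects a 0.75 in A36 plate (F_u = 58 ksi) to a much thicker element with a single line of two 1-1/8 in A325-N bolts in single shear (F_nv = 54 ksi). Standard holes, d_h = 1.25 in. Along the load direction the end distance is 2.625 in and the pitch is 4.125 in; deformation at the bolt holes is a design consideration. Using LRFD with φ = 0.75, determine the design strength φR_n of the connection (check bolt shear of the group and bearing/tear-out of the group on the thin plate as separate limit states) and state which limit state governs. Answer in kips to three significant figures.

Bolt shear: A_b = π·1.125²/4 = 0.994 in²; R_n = 54 × 0.994 × 2 × 1 = 107.4 kips → 0.75 × 107.4 = 80.5 kips.
Bearing (1.2 l_c t F_u ≤ 2.4 d t F_u): upper limit = 2.4·1.125·0.75·58 = 117.4 kips.
  Edge l_c = 2.625 − 1.25/2 = 2 → r_n = 104.4 kips; interior l_c = 4.125 − 1.25 = 2.875 → r_n = 117.4 kips.
  R_n,bearing = 1·104.4 + 1·117.4 = 221.8 kips → 0.75 × 221.8 = 166 kips.
Bolt shear governs: 80.5 kips.

80.5 kips (bolt shear governs)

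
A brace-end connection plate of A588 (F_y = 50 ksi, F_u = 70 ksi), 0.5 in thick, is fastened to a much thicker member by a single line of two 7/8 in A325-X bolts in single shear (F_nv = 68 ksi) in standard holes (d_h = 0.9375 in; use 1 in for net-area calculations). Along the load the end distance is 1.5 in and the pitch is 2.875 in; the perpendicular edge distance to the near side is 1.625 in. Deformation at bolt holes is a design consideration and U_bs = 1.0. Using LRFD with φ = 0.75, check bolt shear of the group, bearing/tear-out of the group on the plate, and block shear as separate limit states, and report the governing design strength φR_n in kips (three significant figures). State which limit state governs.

61.3 kips (bolt shear governs)

Bolt shear: A_b = π·0.875²/4 = 0.6013 in²; R_n = 68 × 0.6013 × 2 × 1 = 81.78 kips → 0.75 × 81.78 = 61.3 kips.
Bearing: edge l_c = 1.031, r_n = 43.31 kips; interior l_c = 1.938, r_n = 73.5 kips; R_n = 43.31 + 1·73.5 = 116.8 kips → 87.6 kips.
Block shear: A_gv = 2.188, A_nv = 1.438, A_nt = 0.5625 in²; R_n = min(0.6F_uA_nv, 0.6F_yA_gv) + U_bs·F_u·A_nt = 99.75 kips → 74.8 kips.
Bolt shear governs: 61.3 kips.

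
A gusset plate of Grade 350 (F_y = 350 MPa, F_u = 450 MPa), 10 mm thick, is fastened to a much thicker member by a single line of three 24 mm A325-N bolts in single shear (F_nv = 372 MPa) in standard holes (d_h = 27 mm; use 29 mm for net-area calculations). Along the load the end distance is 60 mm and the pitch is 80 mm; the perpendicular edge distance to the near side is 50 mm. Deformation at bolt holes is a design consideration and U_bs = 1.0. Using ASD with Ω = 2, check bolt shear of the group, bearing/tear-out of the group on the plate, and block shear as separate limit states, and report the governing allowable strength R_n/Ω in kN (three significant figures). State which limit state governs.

Bolt shear: A_b = π·24²/4 = 452.4 mm²; R_n = 372 × 452.4 × 3 × 1 / 1000 = 504.9 kN → 504.9 / 2 = 252 kN.
Bearing: edge l_c = 46.5, r_n = 251.1 kN; interior l_c = 53, r_n = 259.2 kN; R_n = 251.1 + 2·259.2 = 769.5 kN → 385 kN.
Block shear: A_gv = 2200, A_nv = 1475, A_nt = 355 mm²; R_n = min(0.6F_uA_nv, 0.6F_yA_gv) + U_bs·F_u·A_nt = 558 kN → 279 kN.
Bolt shear governs: 252 kN.

252 kN (bolt shear governs)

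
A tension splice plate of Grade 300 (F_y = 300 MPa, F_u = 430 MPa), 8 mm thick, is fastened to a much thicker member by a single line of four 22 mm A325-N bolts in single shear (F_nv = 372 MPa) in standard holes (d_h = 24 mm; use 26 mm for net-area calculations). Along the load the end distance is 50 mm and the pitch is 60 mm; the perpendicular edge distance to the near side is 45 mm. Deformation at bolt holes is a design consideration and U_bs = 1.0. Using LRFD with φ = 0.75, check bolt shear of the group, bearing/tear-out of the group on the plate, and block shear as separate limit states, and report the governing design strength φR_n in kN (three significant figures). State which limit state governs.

Bolt shear: A_b = π·22²/4 = 380.1 mm²; R_n = 372 × 380.1 × 4 × 1 / 1000 = 565.6 kN → 0.75 × 565.6 = 424 kN.
Bearing: edge l_c = 38, r_n = 156.9 kN; interior l_c = 36, r_n = 148.6 kN; R_n = 156.9 + 3·148.6 = 602.7 kN → 452 kN.
Block shear: A_gv = 1840, A_nv = 1112, A_nt = 256 mm²; R_n = min(0.6F_uA_nv, 0.6F_yA_gv) + U_bs·F_u·A_nt = 397 kN → 298 kN.
Block shear governs: 298 kN.

298 kN (block shear governs)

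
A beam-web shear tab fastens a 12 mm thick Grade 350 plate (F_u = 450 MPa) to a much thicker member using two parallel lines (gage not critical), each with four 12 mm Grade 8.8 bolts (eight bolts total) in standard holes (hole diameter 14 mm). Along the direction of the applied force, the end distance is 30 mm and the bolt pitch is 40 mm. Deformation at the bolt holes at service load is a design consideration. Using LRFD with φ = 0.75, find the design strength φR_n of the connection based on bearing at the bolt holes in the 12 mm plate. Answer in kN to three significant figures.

Per bolt r_n = 1.2 l_c t F_u ≤ 2.4 d t F_u; upper limit = 2.4 × 12 × 12 × 450 / 1000 = 155.5 kN.
Edge bolt: l_c = 30 − 14/2 = 23 mm → 1.2 × 23 × 12 × 450 / 1000 = 149 → r_n = 149 kN.
Interior bolts: l_c = 40 − 14 = 26 mm → 1.2 × 26 × 12 × 450 / 1000 = 168.5 → r_n = 155.5 kN.
R_n = 2 × 149 + 6 × 155.5 = 1231 kN.
Design strength φR_n = 0.75 × 1231 = 923 kN.

923 kN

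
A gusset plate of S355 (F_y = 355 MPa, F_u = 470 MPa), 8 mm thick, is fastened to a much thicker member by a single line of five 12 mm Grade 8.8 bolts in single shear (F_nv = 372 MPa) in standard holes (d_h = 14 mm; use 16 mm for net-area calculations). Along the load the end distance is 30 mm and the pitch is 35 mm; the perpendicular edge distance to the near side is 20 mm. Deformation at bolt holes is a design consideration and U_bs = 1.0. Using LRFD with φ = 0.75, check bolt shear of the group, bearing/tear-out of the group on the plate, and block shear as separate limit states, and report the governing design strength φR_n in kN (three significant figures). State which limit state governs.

158 kN (bolt shear governs)

Bolt shear: A_b = π·12²/4 = 113.1 mm²; R_n = 372 × 113.1 × 5 × 1 / 1000 = 210.4 kN → 0.75 × 210.4 = 158 kN.
Bearing: edge l_c = 23, r_n = 103.8 kN; interior l_c = 21, r_n = 94.75 kN; R_n = 103.8 + 4·94.75 = 482.8 kN → 362 kN.
Block shear: A_gv = 1360, A_nv = 784, A_nt = 96 mm²; R_n = min(0.6F_uA_nv, 0.6F_yA_gv) + U_bs·F_u·A_nt = 266.2 kN → 200 kN.
Bolt shear governs: 158 kN.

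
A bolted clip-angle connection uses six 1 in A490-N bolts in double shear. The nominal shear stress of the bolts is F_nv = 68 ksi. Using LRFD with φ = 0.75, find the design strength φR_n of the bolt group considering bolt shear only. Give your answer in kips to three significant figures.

481 kips

A_b = π × 1² / 4 = 0.7854 in².
R_n = F_nv · A_b · n · n_s = 68 × 0.7854 × 6 × 2 = 640.9 kips.
Design strength φR_n = 0.75 × 640.9 = 481 kips.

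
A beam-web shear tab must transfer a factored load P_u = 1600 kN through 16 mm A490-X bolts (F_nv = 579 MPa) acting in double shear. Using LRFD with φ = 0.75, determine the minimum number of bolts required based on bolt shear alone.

A_b = π·16²/4 = 201.1 mm².
Per-bolt design strength φR_n = 0.75 × 579 × 201.1 × 2 / 1000 = 174.6 kN.
n ≥ 1600 / 174.6 = 9.163 → use 10 bolts.

10 bolts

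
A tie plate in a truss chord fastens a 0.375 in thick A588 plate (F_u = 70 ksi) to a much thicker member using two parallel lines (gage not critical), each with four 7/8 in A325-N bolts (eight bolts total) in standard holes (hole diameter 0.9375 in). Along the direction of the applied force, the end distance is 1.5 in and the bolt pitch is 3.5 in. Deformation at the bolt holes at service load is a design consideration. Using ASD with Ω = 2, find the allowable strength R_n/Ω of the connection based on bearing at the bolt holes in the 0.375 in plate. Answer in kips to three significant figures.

198 kips

Per bolt r_n = 1.2 l_c t F_u ≤ 2.4 d t F_u; upper limit = 2.4 × 0.875 × 0.375 × 70 = 55.13 kips.
Edge bolt: l_c = 1.5 − 0.9375/2 = 1.031 in → 1.2 × 1.031 × 0.375 × 70 = 32.48 → r_n = 32.48 kips.
Interior bolts: l_c = 3.5 − 0.9375 = 2.562 in → 1.2 × 2.562 × 0.375 × 70 = 80.72 → r_n = 55.13 kips.
R_n = 2 × 32.48 + 6 × 55.13 = 395.7 kips.
Allowable strength R_n/Ω = 395.7 / 2 = 198 kips.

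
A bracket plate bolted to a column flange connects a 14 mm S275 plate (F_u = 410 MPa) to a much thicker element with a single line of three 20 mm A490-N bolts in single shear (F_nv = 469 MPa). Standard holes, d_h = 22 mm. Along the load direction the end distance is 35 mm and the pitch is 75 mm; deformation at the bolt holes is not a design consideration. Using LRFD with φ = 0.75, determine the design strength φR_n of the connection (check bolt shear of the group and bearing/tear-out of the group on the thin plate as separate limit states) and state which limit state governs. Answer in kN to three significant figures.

332 kN (bolt shear governs)

Bolt shear: A_b = π·20²/4 = 314.2 mm²; R_n = 469 × 314.2 × 3 × 1 / 1000 = 442 kN → 0.75 × 442 = 332 kN.
Bearing (1.5 l_c t F_u ≤ 3.0 d t F_u): upper limit = 3.0·20·14·410 / 1000 = 344.4 kN.
  Edge l_c = 35 − 22/2 = 24 → r_n = 206.6 kN; interior l_c = 75 − 22 = 53 → r_n = 344.4 kN.
  R_n,bearing = 1·206.6 + 2·344.4 = 895.4 kN → 0.75 × 895.4 = 672 kN.
Bolt shear governs: 332 kN.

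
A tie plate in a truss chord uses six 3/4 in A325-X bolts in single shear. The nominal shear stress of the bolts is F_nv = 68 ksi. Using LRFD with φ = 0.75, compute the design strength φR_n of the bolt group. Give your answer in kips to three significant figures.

135 kips

A_b = π × 0.75² / 4 = 0.4418 in².
R_n = F_nv · A_b · n · n_s = 68 × 0.4418 × 6 × 1 = 180.2 kips.
Design strength φR_n = 0.75 × 180.2 = 135 kips.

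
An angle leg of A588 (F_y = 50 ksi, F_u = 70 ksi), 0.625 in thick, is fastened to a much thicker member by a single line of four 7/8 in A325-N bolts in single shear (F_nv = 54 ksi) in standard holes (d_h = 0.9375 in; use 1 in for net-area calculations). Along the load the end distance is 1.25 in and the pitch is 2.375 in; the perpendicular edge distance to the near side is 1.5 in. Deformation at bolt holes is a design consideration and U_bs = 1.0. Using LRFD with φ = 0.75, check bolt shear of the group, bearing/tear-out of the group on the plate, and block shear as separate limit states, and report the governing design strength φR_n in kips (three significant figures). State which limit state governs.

97.4 kips (bolt shear governs)

Bolt shear: A_b = π·0.875²/4 = 0.6013 in²; R_n = 54 × 0.6013 × 4 × 1 = 129.9 kips → 0.75 × 129.9 = 97.4 kips.
Bearing: edge l_c = 0.7812, r_n = 41.02 kips; interior l_c = 1.438, r_n = 75.47 kips; R_n = 41.02 + 3·75.47 = 267.4 kips → 201 kips.
Block shear: A_gv = 5.234, A_nv = 3.047, A_nt = 0.625 in²; R_n = min(0.6F_uA_nv, 0.6F_yA_gv) + U_bs·F_u·A_nt = 171.7 kips → 129 kips.
Bolt shear governs: 97.4 kips.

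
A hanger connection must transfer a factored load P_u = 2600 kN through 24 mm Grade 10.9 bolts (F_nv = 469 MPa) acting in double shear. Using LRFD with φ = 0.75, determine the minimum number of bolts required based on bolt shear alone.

A_b = π·24²/4 = 452.4 mm².
Per-bolt design strength φR_n = 0.75 × 469 × 452.4 × 2 / 1000 = 318.3 kN.
n ≥ 2600 / 318.3 = 8.17 → use 9 bolts.

9 bolts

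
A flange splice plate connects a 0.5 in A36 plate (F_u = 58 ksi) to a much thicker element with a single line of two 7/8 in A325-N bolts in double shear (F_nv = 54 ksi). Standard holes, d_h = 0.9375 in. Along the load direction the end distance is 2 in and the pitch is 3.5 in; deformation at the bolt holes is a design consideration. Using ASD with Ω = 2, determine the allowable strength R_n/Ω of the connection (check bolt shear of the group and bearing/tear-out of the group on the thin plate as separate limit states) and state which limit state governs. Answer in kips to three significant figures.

Bolt shear: A_b = π·0.875²/4 = 0.6013 in²; R_n = 54 × 0.6013 × 2 × 2 = 129.9 kips → 129.9 / 2 = 64.9 kips.
Bearing (1.2 l_c t F_u ≤ 2.4 d t F_u): upper limit = 2.4·0.875·0.5·58 = 60.9 kips.
  Edge l_c = 2 − 0.9375/2 = 1.531 → r_n = 53.29 kips; interior l_c = 3.5 − 0.9375 = 2.562 → r_n = 60.9 kips.
  R_n,bearing = 1·53.29 + 1·60.9 = 114.2 kips → 114.2 / 2 = 57.1 kips.
Bearing governs: 57.1 kips.

57.1 kips (bearing governs)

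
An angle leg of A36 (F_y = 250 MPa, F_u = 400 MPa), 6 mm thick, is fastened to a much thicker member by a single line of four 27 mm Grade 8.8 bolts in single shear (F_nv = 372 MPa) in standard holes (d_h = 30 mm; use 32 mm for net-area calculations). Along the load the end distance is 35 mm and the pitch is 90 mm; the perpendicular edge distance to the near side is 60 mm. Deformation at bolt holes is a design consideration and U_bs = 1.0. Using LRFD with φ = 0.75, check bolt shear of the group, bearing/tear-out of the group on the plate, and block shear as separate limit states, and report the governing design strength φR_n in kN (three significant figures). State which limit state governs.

Bolt shear: A_b = π·27²/4 = 572.6 mm²; R_n = 372 × 572.6 × 4 × 1 / 1000 = 852 kN → 0.75 × 852 = 639 kN.
Bearing: edge l_c = 20, r_n = 57.6 kN; interior l_c = 60, r_n = 155.5 kN; R_n = 57.6 + 3·155.5 = 524.2 kN → 393 kN.
Block shear: A_gv = 1830, A_nv = 1158, A_nt = 264 mm²; R_n = min(0.6F_uA_nv, 0.6F_yA_gv) + U_bs·F_u·A_nt = 380.1 kN → 285 kN.
Block shear governs: 285 kN.

285 kN (block shear governs)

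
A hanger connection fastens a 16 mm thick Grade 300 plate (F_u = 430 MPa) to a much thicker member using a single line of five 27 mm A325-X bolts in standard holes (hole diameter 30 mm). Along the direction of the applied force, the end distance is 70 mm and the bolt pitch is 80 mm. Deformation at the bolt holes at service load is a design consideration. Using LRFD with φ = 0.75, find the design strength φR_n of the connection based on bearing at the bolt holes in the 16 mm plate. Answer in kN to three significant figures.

Per bolt r_n = 1.2 l_c t F_u ≤ 2.4 d t F_u; upper limit = 2.4 × 27 × 16 × 430 / 1000 = 445.8 kN.
Edge bolt: l_c = 70 − 30/2 = 55 mm → 1.2 × 55 × 16 × 430 / 1000 = 454.1 → r_n = 445.8 kN.
Interior bolts: l_c = 80 − 30 = 50 mm → 1.2 × 50 × 16 × 430 / 1000 = 412.8 → r_n = 412.8 kN.
R_n = 1 × 445.8 + 4 × 412.8 = 2097 kN.
Design strength φR_n = 0.75 × 2097 = 1570 kN.

1570 kN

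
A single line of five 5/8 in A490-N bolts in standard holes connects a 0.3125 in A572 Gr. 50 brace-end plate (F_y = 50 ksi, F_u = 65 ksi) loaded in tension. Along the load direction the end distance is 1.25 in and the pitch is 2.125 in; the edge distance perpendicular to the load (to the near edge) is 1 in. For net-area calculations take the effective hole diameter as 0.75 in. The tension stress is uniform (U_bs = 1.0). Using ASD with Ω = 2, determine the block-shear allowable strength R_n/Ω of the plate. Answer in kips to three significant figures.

Shear plane L_v = 1.25 + 4·2.125 = 9.75 in; A_gv = 9.75 × 0.3125 = 3.047 in².
A_nv = (9.75 − 4.5·0.75) × 0.3125 = 1.992 in².
A_nt = (1 − 0.5·0.75) × 0.3125 = 0.1953 in².
0.6 F_u A_nv = 77.7 kips; 0.6 F_y A_gv = 91.41 kips → shear rupture governs the shear term.
R_n = 77.7 + 1.0 × 65 × 0.1953 = 90.39 kips.
Allowable strength R_n/Ω = 90.39 / 2 = 45.2 kips.

45.2 kips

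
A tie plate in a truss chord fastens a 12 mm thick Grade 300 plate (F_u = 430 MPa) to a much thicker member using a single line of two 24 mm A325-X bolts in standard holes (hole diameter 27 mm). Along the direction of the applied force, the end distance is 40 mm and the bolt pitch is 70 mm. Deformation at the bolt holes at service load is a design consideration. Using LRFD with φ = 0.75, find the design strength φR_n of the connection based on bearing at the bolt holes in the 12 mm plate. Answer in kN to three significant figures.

323 kN

Per bolt r_n = 1.2 l_c t F_u ≤ 2.4 d t F_u; upper limit = 2.4 × 24 × 12 × 430 / 1000 = 297.2 kN.
Edge bolt: l_c = 40 − 27/2 = 26.5 mm → 1.2 × 26.5 × 12 × 430 / 1000 = 164.1 → r_n = 164.1 kN.
Interior bolts: l_c = 70 − 27 = 43 mm → 1.2 × 43 × 12 × 430 / 1000 = 266.3 → r_n = 266.3 kN.
R_n = 1 × 164.1 + 1 × 266.3 = 430.3 kN.
Design strength φR_n = 0.75 × 430.3 = 323 kN.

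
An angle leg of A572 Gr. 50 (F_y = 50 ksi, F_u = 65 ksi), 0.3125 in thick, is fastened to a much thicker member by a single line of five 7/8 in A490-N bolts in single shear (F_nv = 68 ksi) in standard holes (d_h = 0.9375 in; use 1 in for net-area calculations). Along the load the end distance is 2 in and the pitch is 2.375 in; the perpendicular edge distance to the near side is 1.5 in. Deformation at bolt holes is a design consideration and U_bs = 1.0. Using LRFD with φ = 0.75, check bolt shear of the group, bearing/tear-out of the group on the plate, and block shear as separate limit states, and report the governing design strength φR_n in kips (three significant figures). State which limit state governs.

79.2 kips (block shear governs)

Bolt shear: A_b = π·0.875²/4 = 0.6013 in²; R_n = 68 × 0.6013 × 5 × 1 = 204.4 kips → 0.75 × 204.4 = 153 kips.
Bearing: edge l_c = 1.531, r_n = 37.32 kips; interior l_c = 1.438, r_n = 35.04 kips; R_n = 37.32 + 4·35.04 = 177.5 kips → 133 kips.
Block shear: A_gv = 3.594, A_nv = 2.188, A_nt = 0.3125 in²; R_n = min(0.6F_uA_nv, 0.6F_yA_gv) + U_bs·F_u·A_nt = 105.6 kips → 79.2 kips.
Block shear governs: 79.2 kips.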